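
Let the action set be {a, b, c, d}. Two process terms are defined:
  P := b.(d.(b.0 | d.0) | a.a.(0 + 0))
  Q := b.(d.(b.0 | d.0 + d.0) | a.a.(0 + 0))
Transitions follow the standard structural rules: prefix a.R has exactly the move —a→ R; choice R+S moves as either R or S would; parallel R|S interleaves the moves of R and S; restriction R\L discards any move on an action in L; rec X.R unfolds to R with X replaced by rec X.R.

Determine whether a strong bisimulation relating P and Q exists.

P ≁ Q

P's transition system — 16 states:
  p0 = b.(d.(b.0 | d.0) | a.a.(0 + 0)) :: -b-> p1
  p1 = d.(b.0 | d.0) | a.a.(0 + 0) :: -a-> p2, -d-> p3
  p2 = d.(b.0 | d.0) | a.(0 + 0) :: -a-> p4, -d-> p5
  p3 = b.0 | d.0 | a.a.(0 + 0) :: -a-> p5, -b-> p6, -d-> p7
  p4 = d.(b.0 | d.0) | (0 + 0) :: -d-> p8
  p5 = b.0 | d.0 | a.(0 + 0) :: -a-> p8, -b-> p9, -d-> p10
  p6 = 0 | d.0 | a.a.(0 + 0) :: -a-> p9, -d-> p11
  p7 = b.0 | 0 | a.a.(0 + 0) :: -a-> p10, -b-> p11
  p8 = b.0 | d.0 | (0 + 0) :: -b-> p12, -d-> p13
  p9 = 0 | d.0 | a.(0 + 0) :: -a-> p12, -d-> p14
  p10 = b.0 | 0 | a.(0 + 0) :: -a-> p13, -b-> p14
  p11 = 0 | 0 | a.a.(0 + 0) :: -a-> p14
  p12 = 0 | d.0 | (0 + 0) :: -d-> p15
  p13 = b.0 | 0 | (0 + 0) :: -b-> p15
  p14 = 0 | 0 | a.(0 + 0) :: -a-> p15
  p15 = 0 | 0 | (0 + 0) :: deadlocked
Q's transition system — 19 states:
  q0 = b.(d.(b.0 | d.0 + d.0) | a.a.(0 + 0)) :: -b-> q1
  q1 = d.(b.0 | d.0 + d.0) | a.a.(0 + 0) :: -a-> q2, -d-> q3
  q2 = d.(b.0 | d.0 + d.0) | a.(0 + 0) :: -a-> q4, -d-> q5
  q3 = (b.0 | d.0 + d.0) | a.a.(0 + 0) :: -a-> q5, -b-> q6, -d-> q7, -d-> q8
  q4 = d.(b.0 | d.0 + d.0) | (0 + 0) :: -d-> q9
  q5 = (b.0 | d.0 + d.0) | a.(0 + 0) :: -a-> q9, -b-> q10, -d-> q11, -d-> q12
  q6 = 0 | d.0 | a.a.(0 + 0) :: -a-> q10, -d-> q13
  q7 = 0 | a.a.(0 + 0) :: -a-> q11
  q8 = b.0 | 0 | a.a.(0 + 0) :: -a-> q12, -b-> q13
  q9 = (b.0 | d.0 + d.0) | (0 + 0) :: -b-> q14, -d-> q15, -d-> q16
  q10 = 0 | d.0 | a.(0 + 0) :: -a-> q14, -d-> q17
  q11 = 0 | a.(0 + 0) :: -a-> q15
  q12 = b.0 | 0 | a.(0 + 0) :: -a-> q16, -b-> q17
  q13 = 0 | 0 | a.a.(0 + 0) :: -a-> q17
  q14 = 0 | d.0 | (0 + 0) :: -d-> q18
  q15 = 0 | (0 + 0) :: deadlocked
  q16 = b.0 | 0 | (0 + 0) :: -b-> q18
  q17 = 0 | 0 | a.(0 + 0) :: -a-> q18
  q18 = 0 | 0 | (0 + 0) :: deadlocked
Partition-refinement fixed point:
  B0 = {p0}
  B1 = {p1}
  B2 = {p3}
  B3 = {p6, q6}
  B4 = {p11, q13, q7}
  B5 = {p14, q11, q17}
  B6 = {p15, q15, q18}
  B7 = {p9, q10}
  B8 = {p12, q14}
  B9 = {p7, q8}
  B10 = {p10, q12}
  B11 = {p13, q16}
  B12 = {p5}
  B13 = {p8}
  B14 = {p2}
  B15 = {p4}
  B16 = {q0}
  B17 = {q1}
  B18 = {q3}
  B19 = {q5}
  B20 = {q9}
  B21 = {q2}
  B22 = {q4}
p0 ∈ B0, q0 ∈ B16 → different blocks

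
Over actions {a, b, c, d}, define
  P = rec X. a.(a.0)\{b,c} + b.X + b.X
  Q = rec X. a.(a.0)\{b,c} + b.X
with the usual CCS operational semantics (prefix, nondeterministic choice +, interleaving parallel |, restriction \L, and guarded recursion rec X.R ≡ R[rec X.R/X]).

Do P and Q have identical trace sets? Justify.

LTS(P): 3 reachable states
  u0 = rec X. a.(a.0)\{b,c} + b.X + b.X ⊢ —a→ u1, —b→ u0
  u1 = (a.0)\{b,c} ⊢ —a→ u2
  u2 = 0\{b,c} ⊢ (no moves)
LTS(Q): 3 reachable states
  v0 = rec X. a.(a.0)\{b,c} + b.X ⊢ —a→ v1, —b→ v0
  v1 = (a.0)\{b,c} ⊢ —a→ v2
  v2 = 0\{b,c} ⊢ (no moves)
Coarsest stable partition (strong bisimilarity classes):
  B0 = {u0, v0}
  B1 = {u1, v1}
  B2 = {u2, v2}
u0 ∈ B0, v0 ∈ B0 → same block
Bisimilar ⇒ trace-equivalent.

traces(P) = traces(Q)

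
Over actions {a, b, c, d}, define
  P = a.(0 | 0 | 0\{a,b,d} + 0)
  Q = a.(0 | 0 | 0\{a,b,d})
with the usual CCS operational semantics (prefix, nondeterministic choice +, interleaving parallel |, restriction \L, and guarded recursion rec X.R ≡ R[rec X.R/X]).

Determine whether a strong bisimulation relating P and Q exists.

LTS(P): 2 reachable states
  s0 = a.(0 | 0 | 0\{a,b,d} + 0) ⊢ =a=> s1
  s1 = 0 | 0 | 0\{a,b,d} + 0 ⊢ ·
LTS(Q): 2 reachable states
  t0 = a.(0 | 0 | 0\{a,b,d}) ⊢ =a=> t1
  t1 = 0 | 0 | 0\{a,b,d} ⊢ ·
Coarsest stable partition (strong bisimilarity classes):
  B0 = {s0, t0}
  B1 = {s1, t1}
s0 ∈ B0, t0 ∈ B0 → same block

P ~ Q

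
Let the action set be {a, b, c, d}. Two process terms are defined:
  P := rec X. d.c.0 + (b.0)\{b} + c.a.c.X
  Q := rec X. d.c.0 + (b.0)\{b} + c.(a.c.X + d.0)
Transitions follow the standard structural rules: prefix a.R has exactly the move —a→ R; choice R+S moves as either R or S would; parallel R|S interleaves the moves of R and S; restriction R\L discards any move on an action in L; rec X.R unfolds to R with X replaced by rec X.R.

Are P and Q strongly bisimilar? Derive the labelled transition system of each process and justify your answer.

not bisimilar

P's transition system — 5 states:
  u0 = rec X. d.c.0 + (b.0)\{b} + c.a.c.X has moves --c--▸ u1, --d--▸ u2
  u1 = a.c.(rec X. d.c.0 + (b.0)\{b} + c.a.c.X) has moves --a--▸ u3
  u2 = c.0 has moves --c--▸ u4
  u3 = c.(rec X. d.c.0 + (b.0)\{b} + c.a.c.X) has moves --c--▸ u0
  u4 = 0 has moves (no moves)
Q's transition system — 5 states:
  v0 = rec X. d.c.0 + (b.0)\{b} + c.(a.c.X + d.0) has moves --c--▸ v1, --d--▸ v2
  v1 = a.c.(rec X. d.c.0 + (b.0)\{b} + c.(a.c.X + d.0)) + d.0 has moves --a--▸ v3, --d--▸ v4
  v2 = c.0 has moves --c--▸ v4
  v3 = c.(rec X. d.c.0 + (b.0)\{b} + c.(a.c.X + d.0)) has moves --c--▸ v0
  v4 = 0 has moves (no moves)
Coarsest stable partition (strong bisimilarity classes):
  B0 = {u0}
  B1 = {u2, v2}
  B2 = {u4, v4}
  B3 = {u1}
  B4 = {u3}
  B5 = {v0}
  B6 = {v1}
  B7 = {v3}
u0 ∈ B0, v0 ∈ B5 → different blocks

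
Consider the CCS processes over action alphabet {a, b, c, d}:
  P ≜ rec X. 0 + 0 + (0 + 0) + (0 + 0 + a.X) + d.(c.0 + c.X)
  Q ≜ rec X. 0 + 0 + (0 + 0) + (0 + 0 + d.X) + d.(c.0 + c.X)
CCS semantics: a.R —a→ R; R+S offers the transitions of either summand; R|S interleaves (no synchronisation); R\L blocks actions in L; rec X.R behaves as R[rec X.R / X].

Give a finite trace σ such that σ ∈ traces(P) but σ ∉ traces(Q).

a

Reachable graph of P (3 states):
  p0 = rec X. 0 + 0 + (0 + 0) + (0 + 0 + a.X) + d.(c.0 + c.X) → —a→ p0, —d→ p1
  p1 = c.0 + c.(rec X. 0 + 0 + (0 + 0) + (0 + 0 + a.X) + d.(c.0 + c.X)) → —c→ p0, —c→ p2
  p2 = 0 → (no moves)
Reachable graph of Q (3 states):
  q0 = rec X. 0 + 0 + (0 + 0) + (0 + 0 + d.X) + d.(c.0 + c.X) → —d→ q0, —d→ q1
  q1 = c.0 + c.(rec X. 0 + 0 + (0 + 0) + (0 + 0 + d.X) + d.(c.0 + c.X)) → —c→ q0, —c→ q2
  q2 = 0 → (no moves)
Trace ⟨a⟩ through P, begin at {p0}:
  step 1 (a): {p0}
  P completes σ.
Trace ⟨a⟩ through Q, begin at {q0}:
  step 1 (a): ∅ (Q stuck)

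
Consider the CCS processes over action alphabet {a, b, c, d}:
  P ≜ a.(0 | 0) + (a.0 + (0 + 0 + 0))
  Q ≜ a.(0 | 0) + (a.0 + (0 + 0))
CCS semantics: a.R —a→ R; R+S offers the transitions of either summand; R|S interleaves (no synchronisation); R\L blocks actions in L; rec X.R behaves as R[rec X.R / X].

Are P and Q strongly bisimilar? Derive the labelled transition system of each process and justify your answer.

bisimilar

P's transition system — 3 states:
  p0 = a.(0 | 0) + (a.0 + (0 + 0 + 0)) ⊢ ··a··> p1, ··a··> p2
  p1 = 0 ⊢ deadlocked
  p2 = 0 | 0 ⊢ deadlocked
Q's transition system — 3 states:
  q0 = a.(0 | 0) + (a.0 + (0 + 0)) ⊢ ··a··> q1, ··a··> q2
  q1 = 0 ⊢ deadlocked
  q2 = 0 | 0 ⊢ deadlocked
Bisimilarity quotient blocks:
  B0 = {p0, q0}
  B1 = {p1, p2, q1, q2}
p0 ∈ B0, q0 ∈ B0 → same block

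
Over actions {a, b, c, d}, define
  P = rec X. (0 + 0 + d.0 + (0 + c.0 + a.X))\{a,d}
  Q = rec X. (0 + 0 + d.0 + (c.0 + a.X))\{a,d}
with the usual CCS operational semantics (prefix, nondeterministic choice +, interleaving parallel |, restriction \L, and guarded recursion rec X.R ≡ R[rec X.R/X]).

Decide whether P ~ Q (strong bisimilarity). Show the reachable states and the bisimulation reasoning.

P ~ Q

Reachable graph of P (2 states):
  u0 = rec X. (0 + 0 + d.0 + (0 + c.0 + a.X))\{a,d} :: ··c··> u1
  u1 = 0\{a,d} :: deadlocked
Reachable graph of Q (2 states):
  v0 = rec X. (0 + 0 + d.0 + (c.0 + a.X))\{a,d} :: ··c··> v1
  v1 = 0\{a,d} :: deadlocked
Bisimilarity quotient blocks:
  B0 = {u0, v0}
  B1 = {u1, v1}
u0 ∈ B0, v0 ∈ B0 → same block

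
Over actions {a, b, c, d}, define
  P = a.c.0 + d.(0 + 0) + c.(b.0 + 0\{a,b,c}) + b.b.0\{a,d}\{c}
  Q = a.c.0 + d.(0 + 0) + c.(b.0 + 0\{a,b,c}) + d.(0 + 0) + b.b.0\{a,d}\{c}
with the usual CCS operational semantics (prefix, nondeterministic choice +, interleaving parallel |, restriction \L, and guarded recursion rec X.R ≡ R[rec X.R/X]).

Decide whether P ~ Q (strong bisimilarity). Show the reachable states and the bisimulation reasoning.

YES

Reachable graph of P (7 states):
  p0 = a.c.0 + d.(0 + 0) + c.(b.0 + 0\{a,b,c}) + b.b.0\{a,d}\{c} → ··a··> p1, ··b··> p2, ··c··> p3, ··d··> p4
  p1 = c.0 → ··c··> p5
  p2 = b.0\{a,d}\{c} → ··b··> p6
  p3 = b.0 + 0\{a,b,c} → ··b··> p5
  p4 = 0 + 0 → stopped
  p5 = 0 → stopped
  p6 = 0\{a,d}\{c} → stopped
Reachable graph of Q (7 states):
  q0 = a.c.0 + d.(0 + 0) + c.(b.0 + 0\{a,b,c}) + d.(0 + 0) + b.b.0\{a,d}\{c} → ··a··> q1, ··b··> q2, ··c··> q3, ··d··> q4
  q1 = c.0 → ··c··> q5
  q2 = b.0\{a,d}\{c} → ··b··> q6
  q3 = b.0 + 0\{a,b,c} → ··b··> q5
  q4 = 0 + 0 → stopped
  q5 = 0 → stopped
  q6 = 0\{a,d}\{c} → stopped
Bisimilarity quotient blocks:
  B0 = {p0, q0}
  B1 = {p4, p5, p6, q4, q5, q6}
  B2 = {p2, p3, q2, q3}
  B3 = {p1, q1}
p0 ∈ B0, q0 ∈ B0 → same block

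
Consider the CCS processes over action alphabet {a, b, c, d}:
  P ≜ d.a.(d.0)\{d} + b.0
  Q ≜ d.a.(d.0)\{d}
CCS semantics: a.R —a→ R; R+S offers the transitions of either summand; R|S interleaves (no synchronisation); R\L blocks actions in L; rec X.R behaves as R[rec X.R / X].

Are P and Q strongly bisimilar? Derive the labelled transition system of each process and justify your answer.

LTS(P): 4 reachable states
  s0 = d.a.(d.0)\{d} + b.0 → --b--▸ s1, --d--▸ s2
  s1 = 0 → ·
  s2 = a.(d.0)\{d} → --a--▸ s3
  s3 = (d.0)\{d} → ·
LTS(Q): 3 reachable states
  t0 = d.a.(d.0)\{d} → --d--▸ t1
  t1 = a.(d.0)\{d} → --a--▸ t2
  t2 = (d.0)\{d} → ·
Partition-refinement fixed point:
  B0 = {s0}
  B1 = {s2, t1}
  B2 = {s1, s3, t2}
  B3 = {t0}
s0 ∈ B0, t0 ∈ B3 → different blocks

NO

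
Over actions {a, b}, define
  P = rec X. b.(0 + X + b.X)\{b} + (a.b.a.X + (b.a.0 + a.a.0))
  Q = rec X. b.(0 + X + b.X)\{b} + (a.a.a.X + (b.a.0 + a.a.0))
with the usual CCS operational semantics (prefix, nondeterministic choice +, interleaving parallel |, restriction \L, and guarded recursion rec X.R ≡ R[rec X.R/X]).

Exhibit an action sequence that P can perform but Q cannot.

Reachable graph of P (9 states):
  s0 = rec X. b.(0 + X + b.X)\{b} + (a.b.a.X + (b.a.0 + a.a.0)) :: —a→ s1, —a→ s2, —b→ s1, —b→ s3
  s1 = a.0 :: —a→ s4
  s2 = b.a.(rec X. b.(0 + X + b.X)\{b} + (a.b.a.X + (b.a.0 + a.a.0))) :: —b→ s5
  s3 = (0 + (rec X. b.(0 + X + b.X)\{b} + (a.b.a.X + (b.a.0 + a.a.0))) + b.(rec X. b.(0 + X + b.X)\{b} + (a.b.a.X + (b.a.0 + a.a.0))))\{b} :: —a→ s6, —a→ s7
  s4 = 0 :: stopped
  s5 = a.(rec X. b.(0 + X + b.X)\{b} + (a.b.a.X + (b.a.0 + a.a.0))) :: —a→ s0
  s6 = (a.0)\{b} :: —a→ s8
  s7 = (b.a.(rec X. b.(0 + X + b.X)\{b} + (a.b.a.X + (b.a.0 + a.a.0))))\{b} :: stopped
  s8 = 0\{b} :: stopped
Reachable graph of Q (11 states):
  t0 = rec X. b.(0 + X + b.X)\{b} + (a.a.a.X + (b.a.0 + a.a.0)) :: —a→ t1, —a→ t2, —b→ t1, —b→ t3
  t1 = a.0 :: —a→ t4
  t2 = a.a.(rec X. b.(0 + X + b.X)\{b} + (a.a.a.X + (b.a.0 + a.a.0))) :: —a→ t5
  t3 = (0 + (rec X. b.(0 + X + b.X)\{b} + (a.a.a.X + (b.a.0 + a.a.0))) + b.(rec X. b.(0 + X + b.X)\{b} + (a.a.a.X + (b.a.0 + a.a.0))))\{b} :: —a→ t6, —a→ t7
  t4 = 0 :: stopped
  t5 = a.(rec X. b.(0 + X + b.X)\{b} + (a.a.a.X + (b.a.0 + a.a.0))) :: —a→ t0
  t6 = (a.0)\{b} :: —a→ t8
  t7 = (a.a.(rec X. b.(0 + X + b.X)\{b} + (a.a.a.X + (b.a.0 + a.a.0))))\{b} :: —a→ t9
  t8 = 0\{b} :: stopped
  t9 = (a.(rec X. b.(0 + X + b.X)\{b} + (a.a.a.X + (b.a.0 + a.a.0))))\{b} :: —a→ t10
  t10 = (rec X. b.(0 + X + b.X)\{b} + (a.a.a.X + (b.a.0 + a.a.0)))\{b} :: —a→ t6, —a→ t7
Run σ = ⟨ab⟩ on P: start {s0}
  [1] a ⇒ {s1, s2}
  [2] b ⇒ {s5}
  P completes σ.
Run σ = ⟨ab⟩ on Q: start {t0}
  [1] a ⇒ {t1, t2}
  [2] b ⇒ ∅  — Q cannot continue

ab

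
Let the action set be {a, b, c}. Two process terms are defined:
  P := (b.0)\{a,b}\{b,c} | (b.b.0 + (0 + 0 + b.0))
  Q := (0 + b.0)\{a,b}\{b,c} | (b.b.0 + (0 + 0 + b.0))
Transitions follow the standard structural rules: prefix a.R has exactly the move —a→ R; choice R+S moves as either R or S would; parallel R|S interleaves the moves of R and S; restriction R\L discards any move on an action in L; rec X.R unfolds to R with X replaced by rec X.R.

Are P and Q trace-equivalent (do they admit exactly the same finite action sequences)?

P's transition system — 3 states:
  u0 = (b.0)\{a,b}\{b,c} | (b.b.0 + (0 + 0 + b.0)) ⊢ --b--▸ u1, --b--▸ u2
  u1 = (b.0)\{a,b}\{b,c} | 0 ⊢ stopped
  u2 = (b.0)\{a,b}\{b,c} | b.0 ⊢ --b--▸ u1
Q's transition system — 3 states:
  v0 = (0 + b.0)\{a,b}\{b,c} | (b.b.0 + (0 + 0 + b.0)) ⊢ --b--▸ v1, --b--▸ v2
  v1 = (0 + b.0)\{a,b}\{b,c} | 0 ⊢ stopped
  v2 = (0 + b.0)\{a,b}\{b,c} | b.0 ⊢ --b--▸ v1
Coarsest stable partition (strong bisimilarity classes):
  B0 = {u0, v0}
  B1 = {u1, v1}
  B2 = {u2, v2}
u0 ∈ B0, v0 ∈ B0 → same block
Bisimilar ⇒ trace-equivalent.

YES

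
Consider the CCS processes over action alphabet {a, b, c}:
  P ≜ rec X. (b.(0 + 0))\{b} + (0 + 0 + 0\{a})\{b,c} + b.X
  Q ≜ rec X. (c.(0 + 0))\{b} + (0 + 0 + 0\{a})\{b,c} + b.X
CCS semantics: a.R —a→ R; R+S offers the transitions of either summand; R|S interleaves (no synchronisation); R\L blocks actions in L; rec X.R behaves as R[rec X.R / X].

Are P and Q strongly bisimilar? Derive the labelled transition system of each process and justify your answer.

Reachable graph of P (1 states):
  u0 = rec X. (b.(0 + 0))\{b} + (0 + 0 + 0\{a})\{b,c} + b.X :: -b-> u0
Reachable graph of Q (2 states):
  v0 = rec X. (c.(0 + 0))\{b} + (0 + 0 + 0\{a})\{b,c} + b.X :: -b-> v0, -c-> v1
  v1 = (0 + 0)\{b} :: ∅
Coarsest stable partition (strong bisimilarity classes):
  B0 = {u0}
  B1 = {v0}
  B2 = {v1}
u0 ∈ B0, v0 ∈ B1 → different blocks

NO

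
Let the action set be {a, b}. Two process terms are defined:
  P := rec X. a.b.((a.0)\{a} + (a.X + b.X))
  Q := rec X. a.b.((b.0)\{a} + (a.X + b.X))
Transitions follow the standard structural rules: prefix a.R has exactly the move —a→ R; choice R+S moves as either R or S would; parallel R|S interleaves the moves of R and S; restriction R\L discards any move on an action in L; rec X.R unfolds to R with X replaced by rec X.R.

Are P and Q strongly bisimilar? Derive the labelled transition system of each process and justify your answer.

P's transition system — 3 states:
  m0 = rec X. a.b.((a.0)\{a} + (a.X + b.X)) has moves ··a··> m1
  m1 = b.((a.0)\{a} + (a.(rec X. a.b.((a.0)\{a} + (a.X + b.X))) + b.(rec X. a.b.((a.0)\{a} + (a.X + b.X))))) has moves ··b··> m2
  m2 = (a.0)\{a} + (a.(rec X. a.b.((a.0)\{a} + (a.X + b.X))) + b.(rec X. a.b.((a.0)\{a} + (a.X + b.X)))) has moves ··a··> m0, ··b··> m0
Q's transition system — 4 states:
  n0 = rec X. a.b.((b.0)\{a} + (a.X + b.X)) has moves ··a··> n1
  n1 = b.((b.0)\{a} + (a.(rec X. a.b.((b.0)\{a} + (a.X + b.X))) + b.(rec X. a.b.((b.0)\{a} + (a.X + b.X))))) has moves ··b··> n2
  n2 = (b.0)\{a} + (a.(rec X. a.b.((b.0)\{a} + (a.X + b.X))) + b.(rec X. a.b.((b.0)\{a} + (a.X + b.X)))) has moves ··a··> n0, ··b··> n0, ··b··> n3
  n3 = 0\{a} has moves ∅
Coarsest stable partition (strong bisimilarity classes):
  B0 = {m0}
  B1 = {m1}
  B2 = {m2}
  B3 = {n0}
  B4 = {n1}
  B5 = {n2}
  B6 = {n3}
m0 ∈ B0, n0 ∈ B3 → different blocks

NO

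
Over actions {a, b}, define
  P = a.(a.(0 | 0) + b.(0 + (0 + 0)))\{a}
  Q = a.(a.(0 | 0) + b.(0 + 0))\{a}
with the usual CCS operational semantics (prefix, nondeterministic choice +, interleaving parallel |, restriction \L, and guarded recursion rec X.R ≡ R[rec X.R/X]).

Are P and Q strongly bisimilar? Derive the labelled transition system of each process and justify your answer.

YES

Reachable graph of P (3 states):
  u0 = a.(a.(0 | 0) + b.(0 + (0 + 0)))\{a} has moves ··a··> u1
  u1 = (a.(0 | 0) + b.(0 + (0 + 0)))\{a} has moves ··b··> u2
  u2 = (0 + (0 + 0))\{a} has moves ·
Reachable graph of Q (3 states):
  v0 = a.(a.(0 | 0) + b.(0 + 0))\{a} has moves ··a··> v1
  v1 = (a.(0 | 0) + b.(0 + 0))\{a} has moves ··b··> v2
  v2 = (0 + 0)\{a} has moves ·
Bisimilarity quotient blocks:
  B0 = {u0, v0}
  B1 = {u1, v1}
  B2 = {u2, v2}
u0 ∈ B0, v0 ∈ B0 → same block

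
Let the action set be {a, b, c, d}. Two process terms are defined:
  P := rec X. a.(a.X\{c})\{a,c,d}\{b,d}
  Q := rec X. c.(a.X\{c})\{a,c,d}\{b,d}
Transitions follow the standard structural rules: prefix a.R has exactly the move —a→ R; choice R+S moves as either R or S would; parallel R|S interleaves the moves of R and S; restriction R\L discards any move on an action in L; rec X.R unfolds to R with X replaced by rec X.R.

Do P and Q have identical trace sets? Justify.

P's transition system — 2 states:
  u0 = rec X. a.(a.X\{c})\{a,c,d}\{b,d} | --a--▸ u1
  u1 = (a.(rec X. a.(a.X\{c})\{a,c,d}\{b,d})\{c})\{a,c,d}\{b,d} | ·
Q's transition system — 2 states:
  v0 = rec X. c.(a.X\{c})\{a,c,d}\{b,d} | --c--▸ v1
  v1 = (a.(rec X. c.(a.X\{c})\{a,c,d}\{b,d})\{c})\{a,c,d}\{b,d} | ·
Executing a from P (initial set {u0}):
  after a @ step 1: {u1}
  ✓ P
Executing a from Q (initial set {v0}):
  after a @ step 1: no successor for Q

traces(P) ≠ traces(Q) — witness ⟨a⟩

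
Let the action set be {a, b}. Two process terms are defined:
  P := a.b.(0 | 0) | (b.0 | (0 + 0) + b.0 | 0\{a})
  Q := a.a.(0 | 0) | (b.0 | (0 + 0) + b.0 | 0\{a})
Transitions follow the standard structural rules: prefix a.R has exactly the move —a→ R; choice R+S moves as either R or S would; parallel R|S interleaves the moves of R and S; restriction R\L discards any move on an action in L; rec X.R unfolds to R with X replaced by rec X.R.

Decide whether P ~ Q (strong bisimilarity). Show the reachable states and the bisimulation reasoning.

P's transition system — 9 states:
  p0 = a.b.(0 | 0) | (b.0 | (0 + 0) + b.0 | 0\{a}) ⊢ =a=> p1, =b=> p2, =b=> p3
  p1 = b.(0 | 0) | (b.0 | (0 + 0) + b.0 | 0\{a}) ⊢ =b=> p4, =b=> p5, =b=> p6
  p2 = a.b.(0 | 0) | (0 | (0 + 0)) ⊢ =a=> p5
  p3 = a.b.(0 | 0) | (0 | 0\{a}) ⊢ =a=> p6
  p4 = 0 | 0 | (b.0 | (0 + 0) + b.0 | 0\{a}) ⊢ =b=> p7, =b=> p8
  p5 = b.(0 | 0) | (0 | (0 + 0)) ⊢ =b=> p7
  p6 = b.(0 | 0) | (0 | 0\{a}) ⊢ =b=> p8
  p7 = 0 | 0 | (0 | (0 + 0)) ⊢ (no moves)
  p8 = 0 | 0 | (0 | 0\{a}) ⊢ (no moves)
Q's transition system — 9 states:
  q0 = a.a.(0 | 0) | (b.0 | (0 + 0) + b.0 | 0\{a}) ⊢ =a=> q1, =b=> q2, =b=> q3
  q1 = a.(0 | 0) | (b.0 | (0 + 0) + b.0 | 0\{a}) ⊢ =a=> q4, =b=> q5, =b=> q6
  q2 = a.a.(0 | 0) | (0 | (0 + 0)) ⊢ =a=> q5
  q3 = a.a.(0 | 0) | (0 | 0\{a}) ⊢ =a=> q6
  q4 = 0 | 0 | (b.0 | (0 + 0) + b.0 | 0\{a}) ⊢ =b=> q7, =b=> q8
  q5 = a.(0 | 0) | (0 | (0 + 0)) ⊢ =a=> q7
  q6 = a.(0 | 0) | (0 | 0\{a}) ⊢ =a=> q8
  q7 = 0 | 0 | (0 | (0 + 0)) ⊢ (no moves)
  q8 = 0 | 0 | (0 | 0\{a}) ⊢ (no moves)
Coarsest stable partition (strong bisimilarity classes):
  B0 = {p0}
  B1 = {p1}
  B2 = {p4, p5, p6, q4}
  B3 = {p7, p8, q7, q8}
  B4 = {p2, p3}
  B5 = {q0}
  B6 = {q2, q3}
  B7 = {q5, q6}
  B8 = {q1}
p0 ∈ B0, q0 ∈ B5 → different blocks

P ≁ Q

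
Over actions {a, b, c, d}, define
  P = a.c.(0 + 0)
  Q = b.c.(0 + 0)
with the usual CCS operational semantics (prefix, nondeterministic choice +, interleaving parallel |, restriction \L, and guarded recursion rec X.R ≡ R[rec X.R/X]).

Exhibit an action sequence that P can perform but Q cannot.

a

Reachable graph of P (3 states):
  u0 = a.c.(0 + 0) | ··a··> u1
  u1 = c.(0 + 0) | ··c··> u2
  u2 = 0 + 0 | (no moves)
Reachable graph of Q (3 states):
  v0 = b.c.(0 + 0) | ··b··> v1
  v1 = c.(0 + 0) | ··c··> v2
  v2 = 0 + 0 | (no moves)
Run σ = ⟨a⟩ on P: start {u0}
  step 1 (a): {u1}
  ✓ P
Run σ = ⟨a⟩ on Q: start {v0}
  step 1 (a): ∅ (Q stuck)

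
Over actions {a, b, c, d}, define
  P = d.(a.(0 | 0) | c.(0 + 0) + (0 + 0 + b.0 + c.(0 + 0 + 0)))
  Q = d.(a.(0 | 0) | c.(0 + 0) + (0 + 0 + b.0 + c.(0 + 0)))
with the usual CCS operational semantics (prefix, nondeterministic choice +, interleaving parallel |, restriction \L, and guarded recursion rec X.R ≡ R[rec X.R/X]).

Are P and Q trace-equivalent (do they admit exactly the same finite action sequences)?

YES

Reachable graph of P (7 states):
  m0 = d.(a.(0 | 0) | c.(0 + 0) + (0 + 0 + b.0 + c.(0 + 0 + 0))) ⊢ =d=> m1
  m1 = a.(0 | 0) | c.(0 + 0) + (0 + 0 + b.0 + c.(0 + 0 + 0)) ⊢ =a=> m2, =b=> m3, =c=> m4, =c=> m5
  m2 = 0 | 0 | c.(0 + 0) ⊢ =c=> m6
  m3 = 0 ⊢ (no moves)
  m4 = 0 + 0 + 0 ⊢ (no moves)
  m5 = a.(0 | 0) | (0 + 0) ⊢ =a=> m6
  m6 = 0 | 0 | (0 + 0) ⊢ (no moves)
Reachable graph of Q (7 states):
  n0 = d.(a.(0 | 0) | c.(0 + 0) + (0 + 0 + b.0 + c.(0 + 0))) ⊢ =d=> n1
  n1 = a.(0 | 0) | c.(0 + 0) + (0 + 0 + b.0 + c.(0 + 0)) ⊢ =a=> n2, =b=> n3, =c=> n4, =c=> n5
  n2 = 0 | 0 | c.(0 + 0) ⊢ =c=> n6
  n3 = 0 ⊢ (no moves)
  n4 = 0 + 0 ⊢ (no moves)
  n5 = a.(0 | 0) | (0 + 0) ⊢ =a=> n6
  n6 = 0 | 0 | (0 + 0) ⊢ (no moves)
Bisimilarity quotient blocks:
  B0 = {m0, n0}
  B1 = {m1, n1}
  B2 = {m3, m4, m6, n3, n4, n6}
  B3 = {m2, n2}
  B4 = {m5, n5}
m0 ∈ B0, n0 ∈ B0 → same block
Bisimilar ⇒ trace-equivalent.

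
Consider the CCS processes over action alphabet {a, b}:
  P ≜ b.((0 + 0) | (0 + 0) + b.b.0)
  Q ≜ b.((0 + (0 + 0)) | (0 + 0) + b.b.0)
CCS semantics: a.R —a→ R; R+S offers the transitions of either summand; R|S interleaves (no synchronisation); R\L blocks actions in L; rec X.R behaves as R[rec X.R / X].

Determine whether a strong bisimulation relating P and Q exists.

P's transition system — 4 states:
  p0 = b.((0 + 0) | (0 + 0) + b.b.0) has moves ··b··> p1
  p1 = (0 + 0) | (0 + 0) + b.b.0 has moves ··b··> p2
  p2 = b.0 has moves ··b··> p3
  p3 = 0 has moves (no moves)
Q's transition system — 4 states:
  q0 = b.((0 + (0 + 0)) | (0 + 0) + b.b.0) has moves ··b··> q1
  q1 = (0 + (0 + 0)) | (0 + 0) + b.b.0 has moves ··b··> q2
  q2 = b.0 has moves ··b··> q3
  q3 = 0 has moves (no moves)
Partition-refinement fixed point:
  B0 = {p0, q0}
  B1 = {p1, q1}
  B2 = {p2, q2}
  B3 = {p3, q3}
p0 ∈ B0, q0 ∈ B0 → same block

P ~ Q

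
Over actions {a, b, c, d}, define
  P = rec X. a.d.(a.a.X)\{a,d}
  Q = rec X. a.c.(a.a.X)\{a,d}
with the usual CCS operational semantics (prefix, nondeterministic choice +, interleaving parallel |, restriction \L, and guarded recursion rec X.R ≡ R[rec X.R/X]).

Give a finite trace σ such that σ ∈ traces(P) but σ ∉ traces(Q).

Reachable graph of P (3 states):
  u0 = rec X. a.d.(a.a.X)\{a,d} → -a-> u1
  u1 = d.(a.a.(rec X. a.d.(a.a.X)\{a,d}))\{a,d} → -d-> u2
  u2 = (a.a.(rec X. a.d.(a.a.X)\{a,d}))\{a,d} → (no moves)
Reachable graph of Q (3 states):
  v0 = rec X. a.c.(a.a.X)\{a,d} → -a-> v1
  v1 = c.(a.a.(rec X. a.c.(a.a.X)\{a,d}))\{a,d} → -c-> v2
  v2 = (a.a.(rec X. a.c.(a.a.X)\{a,d}))\{a,d} → (no moves)
Executing ad from P (initial set {u0}):
  step 1 (a): {u1}
  step 2 (d): {u2}
  P completes σ.
Executing ad from Q (initial set {v0}):
  step 1 (a): {v1}
  step 2 (d): ∅  — Q cannot continue

ad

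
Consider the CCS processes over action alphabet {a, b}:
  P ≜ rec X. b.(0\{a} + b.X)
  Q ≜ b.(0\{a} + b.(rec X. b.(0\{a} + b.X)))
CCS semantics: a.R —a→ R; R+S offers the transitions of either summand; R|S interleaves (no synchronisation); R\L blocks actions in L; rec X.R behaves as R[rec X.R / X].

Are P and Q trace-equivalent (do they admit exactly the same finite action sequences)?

trace-equivalent

P's transition system — 2 states:
  s0 = rec X. b.(0\{a} + b.X) :: —b→ s1
  s1 = 0\{a} + b.(rec X. b.(0\{a} + b.X)) :: —b→ s0
Q's transition system — 3 states:
  t0 = b.(0\{a} + b.(rec X. b.(0\{a} + b.X))) :: —b→ t1
  t1 = 0\{a} + b.(rec X. b.(0\{a} + b.X)) :: —b→ t2
  t2 = rec X. b.(0\{a} + b.X) :: —b→ t1
Partition-refinement fixed point:
  B0 = {s0, s1, t0, t1, t2}
s0 ∈ B0, t0 ∈ B0 → same block
Bisimilar ⇒ trace-equivalent.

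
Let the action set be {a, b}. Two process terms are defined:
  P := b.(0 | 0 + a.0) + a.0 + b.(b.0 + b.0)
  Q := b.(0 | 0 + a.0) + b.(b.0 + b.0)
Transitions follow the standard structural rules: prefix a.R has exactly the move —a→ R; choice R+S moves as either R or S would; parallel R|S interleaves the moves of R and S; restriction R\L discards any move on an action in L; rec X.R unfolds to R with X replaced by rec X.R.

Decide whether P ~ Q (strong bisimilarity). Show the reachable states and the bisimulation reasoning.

NO

LTS(P): 4 reachable states
  m0 = b.(0 | 0 + a.0) + a.0 + b.(b.0 + b.0) :: -a-> m1, -b-> m2, -b-> m3
  m1 = 0 :: stopped
  m2 = 0 | 0 + a.0 :: -a-> m1
  m3 = b.0 + b.0 :: -b-> m1
LTS(Q): 4 reachable states
  n0 = b.(0 | 0 + a.0) + b.(b.0 + b.0) :: -b-> n1, -b-> n2
  n1 = 0 | 0 + a.0 :: -a-> n3
  n2 = b.0 + b.0 :: -b-> n3
  n3 = 0 :: stopped
Coarsest stable partition (strong bisimilarity classes):
  B0 = {m0}
  B1 = {m2, n1}
  B2 = {m1, n3}
  B3 = {m3, n2}
  B4 = {n0}
m0 ∈ B0, n0 ∈ B4 → different blocks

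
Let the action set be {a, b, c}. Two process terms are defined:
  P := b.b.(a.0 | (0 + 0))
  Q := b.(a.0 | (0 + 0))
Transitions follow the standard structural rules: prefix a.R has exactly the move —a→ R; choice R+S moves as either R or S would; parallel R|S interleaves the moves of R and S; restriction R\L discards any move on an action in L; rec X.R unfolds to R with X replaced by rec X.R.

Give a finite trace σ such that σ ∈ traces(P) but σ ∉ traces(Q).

P's transition system — 4 states:
  u0 = b.b.(a.0 | (0 + 0)) :: --b--▸ u1
  u1 = b.(a.0 | (0 + 0)) :: --b--▸ u2
  u2 = a.0 | (0 + 0) :: --a--▸ u3
  u3 = 0 | (0 + 0) :: (no moves)
Q's transition system — 3 states:
  v0 = b.(a.0 | (0 + 0)) :: --b--▸ v1
  v1 = a.0 | (0 + 0) :: --a--▸ v2
  v2 = 0 | (0 + 0) :: (no moves)
Executing bb from P (initial set {u0}):
  [1] b ⇒ {u1}
  [2] b ⇒ {u2}
  ✓ P
Executing bb from Q (initial set {v0}):
  [1] b ⇒ {v1}
  [2] b ⇒ no successor for Q

bb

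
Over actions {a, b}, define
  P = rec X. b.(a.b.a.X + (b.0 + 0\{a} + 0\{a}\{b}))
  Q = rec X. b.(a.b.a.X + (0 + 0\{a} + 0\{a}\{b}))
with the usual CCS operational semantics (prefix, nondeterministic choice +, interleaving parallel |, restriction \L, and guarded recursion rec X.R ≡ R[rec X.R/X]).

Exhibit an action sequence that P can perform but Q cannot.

P's transition system — 5 states:
  p0 = rec X. b.(a.b.a.X + (b.0 + 0\{a} + 0\{a}\{b})) :: =b=> p1
  p1 = a.b.a.(rec X. b.(a.b.a.X + (b.0 + 0\{a} + 0\{a}\{b}))) + (b.0 + 0\{a} + 0\{a}\{b}) :: =a=> p2, =b=> p3
  p2 = b.a.(rec X. b.(a.b.a.X + (b.0 + 0\{a} + 0\{a}\{b}))) :: =b=> p4
  p3 = 0 :: ·
  p4 = a.(rec X. b.(a.b.a.X + (b.0 + 0\{a} + 0\{a}\{b}))) :: =a=> p0
Q's transition system — 4 states:
  q0 = rec X. b.(a.b.a.X + (0 + 0\{a} + 0\{a}\{b})) :: =b=> q1
  q1 = a.b.a.(rec X. b.(a.b.a.X + (0 + 0\{a} + 0\{a}\{b}))) + (0 + 0\{a} + 0\{a}\{b}) :: =a=> q2
  q2 = b.a.(rec X. b.(a.b.a.X + (0 + 0\{a} + 0\{a}\{b}))) :: =b=> q3
  q3 = a.(rec X. b.(a.b.a.X + (0 + 0\{a} + 0\{a}\{b}))) :: =a=> q0
Executing bb from P (initial set {p0}):
  step 1 (b): {p1}
  step 2 (b): {p3}
  — P admits the full trace.
Executing bb from Q (initial set {q0}):
  step 1 (b): {q1}
  step 2 (b): ∅  — Q cannot continue

bb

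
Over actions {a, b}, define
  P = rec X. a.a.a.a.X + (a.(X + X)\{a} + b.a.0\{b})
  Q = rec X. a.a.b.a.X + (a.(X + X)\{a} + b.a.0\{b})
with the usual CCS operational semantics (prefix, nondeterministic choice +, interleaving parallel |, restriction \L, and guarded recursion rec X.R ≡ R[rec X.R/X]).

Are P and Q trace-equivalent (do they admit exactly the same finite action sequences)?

P's transition system — 8 states:
  u0 = rec X. a.a.a.a.X + (a.(X + X)\{a} + b.a.0\{b}) → -a-> u1, -a-> u2, -b-> u3
  u1 = ((rec X. a.a.a.a.X + (a.(X + X)\{a} + b.a.0\{b})) + (rec X. a.a.a.a.X + (a.(X + X)\{a} + b.a.0\{b})))\{a} → -b-> u4
  u2 = a.a.a.(rec X. a.a.a.a.X + (a.(X + X)\{a} + b.a.0\{b})) → -a-> u5
  u3 = a.0\{b} → -a-> u6
  u4 = (a.0\{b})\{a} → ·
  u5 = a.a.(rec X. a.a.a.a.X + (a.(X + X)\{a} + b.a.0\{b})) → -a-> u7
  u6 = 0\{b} → ·
  u7 = a.(rec X. a.a.a.a.X + (a.(X + X)\{a} + b.a.0\{b})) → -a-> u0
Q's transition system — 8 states:
  v0 = rec X. a.a.b.a.X + (a.(X + X)\{a} + b.a.0\{b}) → -a-> v1, -a-> v2, -b-> v3
  v1 = ((rec X. a.a.b.a.X + (a.(X + X)\{a} + b.a.0\{b})) + (rec X. a.a.b.a.X + (a.(X + X)\{a} + b.a.0\{b})))\{a} → -b-> v4
  v2 = a.b.a.(rec X. a.a.b.a.X + (a.(X + X)\{a} + b.a.0\{b})) → -a-> v5
  v3 = a.0\{b} → -a-> v6
  v4 = (a.0\{b})\{a} → ·
  v5 = b.a.(rec X. a.a.b.a.X + (a.(X + X)\{a} + b.a.0\{b})) → -b-> v7
  v6 = 0\{b} → ·
  v7 = a.(rec X. a.a.b.a.X + (a.(X + X)\{a} + b.a.0\{b})) → -a-> v0
Executing aaa from P (initial set {u0}):
  [1] a ⇒ {u1, u2}
  [2] a ⇒ {u5}
  [3] a ⇒ {u7}
  — P admits the full trace.
Executing aaa from Q (initial set {v0}):
  [1] a ⇒ {v1, v2}
  [2] a ⇒ {v5}
  [3] a ⇒ no successor for Q

trace-distinct — witness ⟨aaa⟩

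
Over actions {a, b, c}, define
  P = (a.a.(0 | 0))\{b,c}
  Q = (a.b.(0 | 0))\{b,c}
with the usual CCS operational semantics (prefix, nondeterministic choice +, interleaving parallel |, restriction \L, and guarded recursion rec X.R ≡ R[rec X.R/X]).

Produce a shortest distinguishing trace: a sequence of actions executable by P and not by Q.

LTS(P): 3 reachable states
  u0 = (a.a.(0 | 0))\{b,c} → ··a··> u1
  u1 = (a.(0 | 0))\{b,c} → ··a··> u2
  u2 = (0 | 0)\{b,c} → (no moves)
LTS(Q): 2 reachable states
  v0 = (a.b.(0 | 0))\{b,c} → ··a··> v1
  v1 = (b.(0 | 0))\{b,c} → (no moves)
Trace ⟨aa⟩ through P, begin at {u0}:
  step 1 (a): {u1}
  step 2 (a): {u2}
  P completes σ.
Trace ⟨aa⟩ through Q, begin at {v0}:
  step 1 (a): {v1}
  step 2 (a): ∅ (Q stuck)

aa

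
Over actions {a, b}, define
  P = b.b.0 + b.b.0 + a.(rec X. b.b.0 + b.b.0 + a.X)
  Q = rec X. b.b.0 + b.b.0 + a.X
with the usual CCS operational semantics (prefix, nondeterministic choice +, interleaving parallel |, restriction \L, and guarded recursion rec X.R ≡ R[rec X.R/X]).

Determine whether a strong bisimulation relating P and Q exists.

P's transition system — 4 states:
  p0 = b.b.0 + b.b.0 + a.(rec X. b.b.0 + b.b.0 + a.X) :: -a-> p1, -b-> p2
  p1 = rec X. b.b.0 + b.b.0 + a.X :: -a-> p1, -b-> p2
  p2 = b.0 :: -b-> p3
  p3 = 0 :: stopped
Q's transition system — 3 states:
  q0 = rec X. b.b.0 + b.b.0 + a.X :: -a-> q0, -b-> q1
  q1 = b.0 :: -b-> q2
  q2 = 0 :: stopped
Partition-refinement fixed point:
  B0 = {p0, p1, q0}
  B1 = {p2, q1}
  B2 = {p3, q2}
p0 ∈ B0, q0 ∈ B0 → same block

bisimilar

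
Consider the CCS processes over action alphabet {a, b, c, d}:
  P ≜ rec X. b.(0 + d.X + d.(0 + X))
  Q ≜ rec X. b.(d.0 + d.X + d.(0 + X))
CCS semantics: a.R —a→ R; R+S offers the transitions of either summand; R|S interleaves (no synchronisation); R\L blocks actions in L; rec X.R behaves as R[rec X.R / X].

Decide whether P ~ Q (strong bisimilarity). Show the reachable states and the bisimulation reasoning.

P ≁ Q

Reachable graph of P (3 states):
  p0 = rec X. b.(0 + d.X + d.(0 + X)) → =b=> p1
  p1 = 0 + d.(rec X. b.(0 + d.X + d.(0 + X))) + d.(0 + (rec X. b.(0 + d.X + d.(0 + X)))) → =d=> p0, =d=> p2
  p2 = 0 + (rec X. b.(0 + d.X + d.(0 + X))) → =b=> p1
Reachable graph of Q (4 states):
  q0 = rec X. b.(d.0 + d.X + d.(0 + X)) → =b=> q1
  q1 = d.0 + d.(rec X. b.(d.0 + d.X + d.(0 + X))) + d.(0 + (rec X. b.(d.0 + d.X + d.(0 + X)))) → =d=> q0, =d=> q2, =d=> q3
  q2 = 0 → ·
  q3 = 0 + (rec X. b.(d.0 + d.X + d.(0 + X))) → =b=> q1
Coarsest stable partition (strong bisimilarity classes):
  B0 = {p0, p2}
  B1 = {p1}
  B2 = {q0, q3}
  B3 = {q1}
  B4 = {q2}
p0 ∈ B0, q0 ∈ B2 → different blocks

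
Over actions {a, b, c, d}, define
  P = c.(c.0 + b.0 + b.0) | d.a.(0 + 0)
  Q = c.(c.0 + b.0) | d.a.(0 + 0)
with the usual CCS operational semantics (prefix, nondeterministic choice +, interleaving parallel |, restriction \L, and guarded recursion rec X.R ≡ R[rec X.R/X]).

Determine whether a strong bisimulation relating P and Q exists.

bisimilar

P's transition system — 9 states:
  u0 = c.(c.0 + b.0 + b.0) | d.a.(0 + 0) ⊢ -c-> u1, -d-> u2
  u1 = (c.0 + b.0 + b.0) | d.a.(0 + 0) ⊢ -b-> u3, -c-> u3, -d-> u4
  u2 = c.(c.0 + b.0 + b.0) | a.(0 + 0) ⊢ -a-> u5, -c-> u4
  u3 = 0 | d.a.(0 + 0) ⊢ -d-> u6
  u4 = (c.0 + b.0 + b.0) | a.(0 + 0) ⊢ -a-> u7, -b-> u6, -c-> u6
  u5 = c.(c.0 + b.0 + b.0) | (0 + 0) ⊢ -c-> u7
  u6 = 0 | a.(0 + 0) ⊢ -a-> u8
  u7 = (c.0 + b.0 + b.0) | (0 + 0) ⊢ -b-> u8, -c-> u8
  u8 = 0 | (0 + 0) ⊢ stopped
Q's transition system — 9 states:
  v0 = c.(c.0 + b.0) | d.a.(0 + 0) ⊢ -c-> v1, -d-> v2
  v1 = (c.0 + b.0) | d.a.(0 + 0) ⊢ -b-> v3, -c-> v3, -d-> v4
  v2 = c.(c.0 + b.0) | a.(0 + 0) ⊢ -a-> v5, -c-> v4
  v3 = 0 | d.a.(0 + 0) ⊢ -d-> v6
  v4 = (c.0 + b.0) | a.(0 + 0) ⊢ -a-> v7, -b-> v6, -c-> v6
  v5 = c.(c.0 + b.0) | (0 + 0) ⊢ -c-> v7
  v6 = 0 | a.(0 + 0) ⊢ -a-> v8
  v7 = (c.0 + b.0) | (0 + 0) ⊢ -b-> v8, -c-> v8
  v8 = 0 | (0 + 0) ⊢ stopped
Bisimilarity quotient blocks:
  B0 = {u0, v0}
  B1 = {u1, v1}
  B2 = {u3, v3}
  B3 = {u6, v6}
  B4 = {u8, v8}
  B5 = {u4, v4}
  B6 = {u7, v7}
  B7 = {u2, v2}
  B8 = {u5, v5}
u0 ∈ B0, v0 ∈ B0 → same block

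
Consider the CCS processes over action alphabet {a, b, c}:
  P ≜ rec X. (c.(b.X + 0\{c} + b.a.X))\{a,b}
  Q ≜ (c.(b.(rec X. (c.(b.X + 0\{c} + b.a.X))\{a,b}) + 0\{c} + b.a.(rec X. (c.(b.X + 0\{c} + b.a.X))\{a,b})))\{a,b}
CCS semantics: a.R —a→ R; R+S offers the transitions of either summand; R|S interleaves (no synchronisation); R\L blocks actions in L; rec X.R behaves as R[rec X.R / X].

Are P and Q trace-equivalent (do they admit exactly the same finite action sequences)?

P's transition system — 2 states:
  m0 = rec X. (c.(b.X + 0\{c} + b.a.X))\{a,b} has moves -c-> m1
  m1 = (b.(rec X. (c.(b.X + 0\{c} + b.a.X))\{a,b}) + 0\{c} + b.a.(rec X. (c.(b.X + 0\{c} + b.a.X))\{a,b}))\{a,b} has moves stopped
Q's transition system — 2 states:
  n0 = (c.(b.(rec X. (c.(b.X + 0\{c} + b.a.X))\{a,b}) + 0\{c} + b.a.(rec X. (c.(b.X + 0\{c} + b.a.X))\{a,b})))\{a,b} has moves -c-> n1
  n1 = (b.(rec X. (c.(b.X + 0\{c} + b.a.X))\{a,b}) + 0\{c} + b.a.(rec X. (c.(b.X + 0\{c} + b.a.X))\{a,b}))\{a,b} has moves stopped
Coarsest stable partition (strong bisimilarity classes):
  B0 = {m0, n0}
  B1 = {m1, n1}
m0 ∈ B0, n0 ∈ B0 → same block
Bisimilar ⇒ trace-equivalent.

traces(P) = traces(Q)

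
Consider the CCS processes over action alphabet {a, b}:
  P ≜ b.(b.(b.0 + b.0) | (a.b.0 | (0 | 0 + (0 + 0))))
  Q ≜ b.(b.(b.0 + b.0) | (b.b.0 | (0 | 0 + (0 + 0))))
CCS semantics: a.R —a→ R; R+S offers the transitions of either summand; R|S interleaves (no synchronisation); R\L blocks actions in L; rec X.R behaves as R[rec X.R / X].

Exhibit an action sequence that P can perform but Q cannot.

ba

Reachable graph of P (10 states):
  u0 = b.(b.(b.0 + b.0) | (a.b.0 | (0 | 0 + (0 + 0)))) → —b→ u1
  u1 = b.(b.0 + b.0) | (a.b.0 | (0 | 0 + (0 + 0))) → —a→ u2, —b→ u3
  u2 = b.(b.0 + b.0) | (b.0 | (0 | 0 + (0 + 0))) → —b→ u4, —b→ u5
  u3 = (b.0 + b.0) | (a.b.0 | (0 | 0 + (0 + 0))) → —a→ u4, —b→ u6
  u4 = (b.0 + b.0) | (b.0 | (0 | 0 + (0 + 0))) → —b→ u7, —b→ u8
  u5 = b.(b.0 + b.0) | (0 | (0 | 0 + (0 + 0))) → —b→ u7
  u6 = 0 | (a.b.0 | (0 | 0 + (0 + 0))) → —a→ u8
  u7 = (b.0 + b.0) | (0 | (0 | 0 + (0 + 0))) → —b→ u9
  u8 = 0 | (b.0 | (0 | 0 + (0 + 0))) → —b→ u9
  u9 = 0 | (0 | (0 | 0 + (0 + 0))) → ∅
Reachable graph of Q (10 states):
  v0 = b.(b.(b.0 + b.0) | (b.b.0 | (0 | 0 + (0 + 0)))) → —b→ v1
  v1 = b.(b.0 + b.0) | (b.b.0 | (0 | 0 + (0 + 0))) → —b→ v2, —b→ v3
  v2 = (b.0 + b.0) | (b.b.0 | (0 | 0 + (0 + 0))) → —b→ v4, —b→ v5
  v3 = b.(b.0 + b.0) | (b.0 | (0 | 0 + (0 + 0))) → —b→ v4, —b→ v6
  v4 = (b.0 + b.0) | (b.0 | (0 | 0 + (0 + 0))) → —b→ v7, —b→ v8
  v5 = 0 | (b.b.0 | (0 | 0 + (0 + 0))) → —b→ v8
  v6 = b.(b.0 + b.0) | (0 | (0 | 0 + (0 + 0))) → —b→ v7
  v7 = (b.0 + b.0) | (0 | (0 | 0 + (0 + 0))) → —b→ v9
  v8 = 0 | (b.0 | (0 | 0 + (0 + 0))) → —b→ v9
  v9 = 0 | (0 | (0 | 0 + (0 + 0))) → ∅
Run σ = ⟨ba⟩ on P: start {u0}
  step 1 (b): {u1}
  step 2 (a): {u2}
  P completes σ.
Run σ = ⟨ba⟩ on Q: start {v0}
  step 1 (b): {v1}
  step 2 (a): ∅ (Q stuck)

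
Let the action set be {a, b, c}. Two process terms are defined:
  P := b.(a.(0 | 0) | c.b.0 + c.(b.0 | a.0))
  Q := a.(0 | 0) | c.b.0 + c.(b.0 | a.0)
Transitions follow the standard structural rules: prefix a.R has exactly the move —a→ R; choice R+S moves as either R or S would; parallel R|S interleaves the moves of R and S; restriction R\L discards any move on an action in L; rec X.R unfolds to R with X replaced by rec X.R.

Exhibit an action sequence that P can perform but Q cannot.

Reachable graph of P (11 states):
  s0 = b.(a.(0 | 0) | c.b.0 + c.(b.0 | a.0)) has moves -b-> s1
  s1 = a.(0 | 0) | c.b.0 + c.(b.0 | a.0) has moves -a-> s2, -c-> s3, -c-> s4
  s2 = 0 | 0 | c.b.0 has moves -c-> s5
  s3 = a.(0 | 0) | b.0 has moves -a-> s5, -b-> s6
  s4 = b.0 | a.0 has moves -a-> s7, -b-> s8
  s5 = 0 | 0 | b.0 has moves -b-> s9
  s6 = a.(0 | 0) | 0 has moves -a-> s9
  s7 = b.0 | 0 has moves -b-> s10
  s8 = 0 | a.0 has moves -a-> s10
  s9 = 0 | 0 | 0 has moves ·
  s10 = 0 | 0 has moves ·
Reachable graph of Q (10 states):
  t0 = a.(0 | 0) | c.b.0 + c.(b.0 | a.0) has moves -a-> t1, -c-> t2, -c-> t3
  t1 = 0 | 0 | c.b.0 has moves -c-> t4
  t2 = a.(0 | 0) | b.0 has moves -a-> t4, -b-> t5
  t3 = b.0 | a.0 has moves -a-> t6, -b-> t7
  t4 = 0 | 0 | b.0 has moves -b-> t8
  t5 = a.(0 | 0) | 0 has moves -a-> t8
  t6 = b.0 | 0 has moves -b-> t9
  t7 = 0 | a.0 has moves -a-> t9
  t8 = 0 | 0 | 0 has moves ·
  t9 = 0 | 0 has moves ·
Trace ⟨b⟩ through P, begin at {s0}:
  after b @ step 1: {s1}
  ✓ P
Trace ⟨b⟩ through Q, begin at {t0}:
  after b @ step 1: ∅ (Q stuck)

b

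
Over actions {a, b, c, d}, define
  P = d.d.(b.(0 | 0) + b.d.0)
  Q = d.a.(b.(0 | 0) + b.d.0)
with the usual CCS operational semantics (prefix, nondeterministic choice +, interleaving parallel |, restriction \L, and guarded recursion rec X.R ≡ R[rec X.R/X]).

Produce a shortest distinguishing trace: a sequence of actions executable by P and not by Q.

dd

Reachable graph of P (6 states):
  m0 = d.d.(b.(0 | 0) + b.d.0) :: -d-> m1
  m1 = d.(b.(0 | 0) + b.d.0) :: -d-> m2
  m2 = b.(0 | 0) + b.d.0 :: -b-> m3, -b-> m4
  m3 = 0 | 0 :: stopped
  m4 = d.0 :: -d-> m5
  m5 = 0 :: stopped
Reachable graph of Q (6 states):
  n0 = d.a.(b.(0 | 0) + b.d.0) :: -d-> n1
  n1 = a.(b.(0 | 0) + b.d.0) :: -a-> n2
  n2 = b.(0 | 0) + b.d.0 :: -b-> n3, -b-> n4
  n3 = 0 | 0 :: stopped
  n4 = d.0 :: -d-> n5
  n5 = 0 :: stopped
Run σ = ⟨dd⟩ on P: start {m0}
  step 1 (d): {m1}
  step 2 (d): {m2}
  — P admits the full trace.
Run σ = ⟨dd⟩ on Q: start {n0}
  step 1 (d): {n1}
  step 2 (d): ∅  — Q cannot continue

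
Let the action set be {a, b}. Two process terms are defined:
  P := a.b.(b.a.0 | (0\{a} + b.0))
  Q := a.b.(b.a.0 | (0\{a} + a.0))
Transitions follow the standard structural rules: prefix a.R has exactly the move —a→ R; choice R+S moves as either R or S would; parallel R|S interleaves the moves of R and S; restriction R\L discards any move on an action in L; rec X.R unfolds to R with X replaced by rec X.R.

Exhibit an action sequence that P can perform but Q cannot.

abbb

LTS(P): 8 reachable states
  p0 = a.b.(b.a.0 | (0\{a} + b.0)) | =a=> p1
  p1 = b.(b.a.0 | (0\{a} + b.0)) | =b=> p2
  p2 = b.a.0 | (0\{a} + b.0) | =b=> p3, =b=> p4
  p3 = a.0 | (0\{a} + b.0) | =a=> p5, =b=> p6
  p4 = b.a.0 | 0 | =b=> p6
  p5 = 0 | (0\{a} + b.0) | =b=> p7
  p6 = a.0 | 0 | =a=> p7
  p7 = 0 | 0 | deadlocked
LTS(Q): 8 reachable states
  q0 = a.b.(b.a.0 | (0\{a} + a.0)) | =a=> q1
  q1 = b.(b.a.0 | (0\{a} + a.0)) | =b=> q2
  q2 = b.a.0 | (0\{a} + a.0) | =a=> q3, =b=> q4
  q3 = b.a.0 | 0 | =b=> q5
  q4 = a.0 | (0\{a} + a.0) | =a=> q5, =a=> q6
  q5 = a.0 | 0 | =a=> q7
  q6 = 0 | (0\{a} + a.0) | =a=> q7
  q7 = 0 | 0 | deadlocked
Executing abbb from P (initial set {p0}):
  step 1 (a): {p1}
  step 2 (b): {p2}
  step 3 (b): {p3, p4}
  step 4 (b): {p6}
  — P admits the full trace.
Executing abbb from Q (initial set {q0}):
  step 1 (a): {q1}
  step 2 (b): {q2}
  step 3 (b): {q4}
  step 4 (b): no successor for Q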